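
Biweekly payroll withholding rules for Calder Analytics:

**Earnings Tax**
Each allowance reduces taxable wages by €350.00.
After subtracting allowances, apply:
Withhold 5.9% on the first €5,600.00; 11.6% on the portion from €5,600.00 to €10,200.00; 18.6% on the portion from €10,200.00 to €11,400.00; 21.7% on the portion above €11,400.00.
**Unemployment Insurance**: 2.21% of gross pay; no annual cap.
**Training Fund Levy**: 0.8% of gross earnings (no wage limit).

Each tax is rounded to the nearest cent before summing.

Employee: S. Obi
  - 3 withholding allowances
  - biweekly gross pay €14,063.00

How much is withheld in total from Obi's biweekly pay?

Earnings Tax: taxable = €14,063.00 − 3×€350.00 = €13,013.00
  €1,087.20 + 21.7% × (€13,013.00 − €11,400.00) = €1,087.20 + 21.7% × €1,613.00 = €1,437.22
Unemployment Insurance: 2.21% × €14,063.00 = €310.79
Training Fund Levy: 0.8% × €14,063.00 = €112.50
Total: €1,437.22 + €310.79 + €112.50 = €1,860.51

€1,860.51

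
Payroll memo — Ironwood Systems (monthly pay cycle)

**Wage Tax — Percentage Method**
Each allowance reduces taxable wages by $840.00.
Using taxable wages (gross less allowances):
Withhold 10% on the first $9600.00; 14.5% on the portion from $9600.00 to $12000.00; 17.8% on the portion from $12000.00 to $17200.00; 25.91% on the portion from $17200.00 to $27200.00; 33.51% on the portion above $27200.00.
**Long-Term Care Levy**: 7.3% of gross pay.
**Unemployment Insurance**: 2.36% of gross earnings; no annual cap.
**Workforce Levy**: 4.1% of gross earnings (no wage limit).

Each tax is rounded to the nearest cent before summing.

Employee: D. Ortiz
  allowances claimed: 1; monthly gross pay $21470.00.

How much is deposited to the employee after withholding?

$15393.42

Wage Tax: taxable = $21470.00 − 1×$840.00 = $20630.00
  $2233.60 + 25.91% × ($20630.00 − $17200.00) = $2233.60 + 25.91% × $3430.00 = $3122.31
Long-Term Care Levy: 7.3% × $21470.00 = $1567.31
Unemployment Insurance: 2.36% × $21470.00 = $506.69
Workforce Levy: 4.1% × $21470.00 = $880.27
Total withheld: $3122.31 + $1567.31 + $506.69 + $880.27 = $6076.58
Net pay: $21470.00 − $6076.58 = $15393.42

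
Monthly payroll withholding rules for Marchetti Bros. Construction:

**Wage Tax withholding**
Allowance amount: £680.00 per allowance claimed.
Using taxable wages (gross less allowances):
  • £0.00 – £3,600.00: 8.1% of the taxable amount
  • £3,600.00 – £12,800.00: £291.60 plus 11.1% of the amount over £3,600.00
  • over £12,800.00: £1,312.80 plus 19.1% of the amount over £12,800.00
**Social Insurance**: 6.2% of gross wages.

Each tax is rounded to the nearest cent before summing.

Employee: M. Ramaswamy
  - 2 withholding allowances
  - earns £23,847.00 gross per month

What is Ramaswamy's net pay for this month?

Wage Tax: taxable = £23,847.00 − 2×£680.00 = £22,487.00
  £1,312.80 + 19.1% × (£22,487.00 − £12,800.00) = £1,312.80 + 19.1% × £9,687.00 = £3,163.02
Social Insurance: 6.2% × £23,847.00 = £1,478.51
Total withheld: £3,163.02 + £1,478.51 = £4,641.53
Net pay: £23,847.00 − £4,641.53 = £19,205.47

£19,205.47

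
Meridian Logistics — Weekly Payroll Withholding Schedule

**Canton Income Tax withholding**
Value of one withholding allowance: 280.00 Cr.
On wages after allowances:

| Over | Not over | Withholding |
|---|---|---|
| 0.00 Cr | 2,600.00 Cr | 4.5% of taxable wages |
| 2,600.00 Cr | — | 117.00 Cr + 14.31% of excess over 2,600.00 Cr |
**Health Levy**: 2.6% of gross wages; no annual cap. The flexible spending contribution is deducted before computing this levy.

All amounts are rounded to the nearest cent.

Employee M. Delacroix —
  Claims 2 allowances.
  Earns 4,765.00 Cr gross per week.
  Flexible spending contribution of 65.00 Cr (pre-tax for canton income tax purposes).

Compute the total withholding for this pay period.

459.57 Cr

Canton Income Tax: taxable = 4,765.00 Cr − 65.00 Cr − 2×280.00 Cr = 4,140.00 Cr
  117.00 Cr + 14.31% × (4,140.00 Cr − 2,600.00 Cr) = 117.00 Cr + 14.31% × 1,540.00 Cr = 337.37 Cr
Health Levy: 2.6% × 4,700.00 Cr = 122.20 Cr
Total: 337.37 Cr + 122.20 Cr = 459.57 Cr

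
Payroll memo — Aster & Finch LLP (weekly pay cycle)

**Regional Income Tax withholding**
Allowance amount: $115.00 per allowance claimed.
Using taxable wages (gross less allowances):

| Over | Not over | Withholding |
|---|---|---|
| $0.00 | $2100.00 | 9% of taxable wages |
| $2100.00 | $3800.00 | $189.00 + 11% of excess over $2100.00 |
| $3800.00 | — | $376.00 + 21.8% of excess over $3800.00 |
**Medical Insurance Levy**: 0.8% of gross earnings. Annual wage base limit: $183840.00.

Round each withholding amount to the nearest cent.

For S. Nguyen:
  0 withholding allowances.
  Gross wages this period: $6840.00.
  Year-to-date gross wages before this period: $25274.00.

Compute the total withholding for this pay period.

Regional Income Tax: taxable = $6840.00
  $376.00 + 21.8% × ($6840.00 − $3800.00) = $376.00 + 21.8% × $3040.00 = $1038.72
Medical Insurance Levy: 0.8% × $6840.00 = $54.72
Total: $1038.72 + $54.72 = $1093.44

$1093.44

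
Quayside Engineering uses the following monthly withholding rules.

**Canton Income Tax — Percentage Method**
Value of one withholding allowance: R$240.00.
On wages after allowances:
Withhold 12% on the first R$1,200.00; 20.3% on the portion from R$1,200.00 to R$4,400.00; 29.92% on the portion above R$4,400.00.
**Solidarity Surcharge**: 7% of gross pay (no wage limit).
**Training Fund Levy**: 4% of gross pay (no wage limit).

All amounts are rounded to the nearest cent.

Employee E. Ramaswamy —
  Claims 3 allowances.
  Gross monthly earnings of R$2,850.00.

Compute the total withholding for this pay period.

Canton Income Tax: taxable = R$2,850.00 − 3×R$240.00 = R$2,130.00
  R$144.00 + 20.3% × (R$2,130.00 − R$1,200.00) = R$144.00 + 20.3% × R$930.00 = R$332.79
Solidarity Surcharge: 7% × R$2,850.00 = R$199.50
Training Fund Levy: 4% × R$2,850.00 = R$114.00
Total: R$332.79 + R$199.50 + R$114.00 = R$646.29

R$646.29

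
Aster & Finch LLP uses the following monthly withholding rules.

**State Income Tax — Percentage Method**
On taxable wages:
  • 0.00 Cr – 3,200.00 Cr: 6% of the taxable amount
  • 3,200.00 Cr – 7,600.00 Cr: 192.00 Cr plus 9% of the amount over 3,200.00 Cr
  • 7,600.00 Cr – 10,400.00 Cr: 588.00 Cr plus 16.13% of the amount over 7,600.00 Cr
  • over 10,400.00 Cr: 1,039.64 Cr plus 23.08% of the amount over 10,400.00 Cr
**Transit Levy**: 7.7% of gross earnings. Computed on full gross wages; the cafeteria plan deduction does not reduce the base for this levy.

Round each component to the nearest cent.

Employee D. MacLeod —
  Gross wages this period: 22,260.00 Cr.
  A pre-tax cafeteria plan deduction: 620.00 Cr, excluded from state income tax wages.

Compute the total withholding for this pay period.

5,347.85 Cr

State Income Tax: taxable = 22,260.00 Cr − 620.00 Cr = 21,640.00 Cr
  1,039.64 Cr + 23.08% × (21,640.00 Cr − 10,400.00 Cr) = 1,039.64 Cr + 23.08% × 11,240.00 Cr = 3,633.83 Cr
Transit Levy: 7.7% × 22,260.00 Cr = 1,714.02 Cr
Total: 3,633.83 Cr + 1,714.02 Cr = 5,347.85 Cr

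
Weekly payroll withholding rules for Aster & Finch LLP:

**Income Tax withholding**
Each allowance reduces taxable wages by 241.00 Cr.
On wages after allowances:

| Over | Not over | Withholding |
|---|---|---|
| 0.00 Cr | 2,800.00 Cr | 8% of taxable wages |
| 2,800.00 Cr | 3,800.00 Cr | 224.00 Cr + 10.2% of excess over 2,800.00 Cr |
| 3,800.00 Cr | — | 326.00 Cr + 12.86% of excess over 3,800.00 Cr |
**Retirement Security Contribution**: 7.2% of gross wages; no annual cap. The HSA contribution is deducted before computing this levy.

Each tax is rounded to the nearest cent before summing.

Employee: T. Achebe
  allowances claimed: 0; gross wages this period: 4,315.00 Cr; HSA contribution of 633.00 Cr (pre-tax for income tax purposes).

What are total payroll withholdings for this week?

Income Tax: taxable = 4,315.00 Cr − 633.00 Cr = 3,682.00 Cr
  224.00 Cr + 10.2% × (3,682.00 Cr − 2,800.00 Cr) = 224.00 Cr + 10.2% × 882.00 Cr = 313.96 Cr
Retirement Security Contribution: 7.2% × 3,682.00 Cr = 265.10 Cr
Total: 313.96 Cr + 265.10 Cr = 579.06 Cr

579.06 Cr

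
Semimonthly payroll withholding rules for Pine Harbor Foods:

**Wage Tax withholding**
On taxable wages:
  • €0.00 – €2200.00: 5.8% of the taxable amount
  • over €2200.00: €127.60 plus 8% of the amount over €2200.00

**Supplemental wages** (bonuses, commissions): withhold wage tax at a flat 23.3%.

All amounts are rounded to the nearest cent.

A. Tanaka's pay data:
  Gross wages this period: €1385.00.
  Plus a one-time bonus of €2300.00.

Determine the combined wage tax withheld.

Wage Tax: taxable = €1385.00
  5.8% × €1385.00 = €80.33
Supplemental (23.3% flat on bonus): 23.3% × €2300.00 = €535.90
Total wage tax: €80.33 + €535.90 = €616.23

€616.23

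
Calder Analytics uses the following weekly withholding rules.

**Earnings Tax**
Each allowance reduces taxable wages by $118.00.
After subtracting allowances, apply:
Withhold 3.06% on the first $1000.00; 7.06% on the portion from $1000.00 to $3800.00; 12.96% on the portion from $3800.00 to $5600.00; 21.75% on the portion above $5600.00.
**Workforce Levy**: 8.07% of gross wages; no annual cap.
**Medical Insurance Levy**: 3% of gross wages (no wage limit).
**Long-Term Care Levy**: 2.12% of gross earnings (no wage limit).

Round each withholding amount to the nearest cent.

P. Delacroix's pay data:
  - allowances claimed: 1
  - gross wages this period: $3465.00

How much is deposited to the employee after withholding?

Earnings Tax: taxable = $3465.00 − 1×$118.00 = $3347.00
  $30.60 + 7.06% × ($3347.00 − $1000.00) = $30.60 + 7.06% × $2347.00 = $196.30
Workforce Levy: 8.07% × $3465.00 = $279.63
Medical Insurance Levy: 3% × $3465.00 = $103.95
Long-Term Care Levy: 2.12% × $3465.00 = $73.46
Total withheld: $196.30 + $279.63 + $103.95 + $73.46 = $653.34
Net pay: $3465.00 − $653.34 = $2811.66

$2811.66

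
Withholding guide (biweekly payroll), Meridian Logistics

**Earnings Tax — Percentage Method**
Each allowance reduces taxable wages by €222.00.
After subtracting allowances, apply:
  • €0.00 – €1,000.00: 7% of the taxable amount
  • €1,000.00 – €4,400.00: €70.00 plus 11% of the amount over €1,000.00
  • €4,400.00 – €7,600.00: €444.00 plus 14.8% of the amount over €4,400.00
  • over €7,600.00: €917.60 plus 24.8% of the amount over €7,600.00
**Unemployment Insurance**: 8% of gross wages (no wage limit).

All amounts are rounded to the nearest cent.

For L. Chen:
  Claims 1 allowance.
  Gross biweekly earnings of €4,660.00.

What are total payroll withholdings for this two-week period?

€822.42

Earnings Tax: taxable = €4,660.00 − 1×€222.00 = €4,438.00
  €444.00 + 14.8% × (€4,438.00 − €4,400.00) = €444.00 + 14.8% × €38.00 = €449.62
Unemployment Insurance: 8% × €4,660.00 = €372.80
Total: €449.62 + €372.80 = €822.42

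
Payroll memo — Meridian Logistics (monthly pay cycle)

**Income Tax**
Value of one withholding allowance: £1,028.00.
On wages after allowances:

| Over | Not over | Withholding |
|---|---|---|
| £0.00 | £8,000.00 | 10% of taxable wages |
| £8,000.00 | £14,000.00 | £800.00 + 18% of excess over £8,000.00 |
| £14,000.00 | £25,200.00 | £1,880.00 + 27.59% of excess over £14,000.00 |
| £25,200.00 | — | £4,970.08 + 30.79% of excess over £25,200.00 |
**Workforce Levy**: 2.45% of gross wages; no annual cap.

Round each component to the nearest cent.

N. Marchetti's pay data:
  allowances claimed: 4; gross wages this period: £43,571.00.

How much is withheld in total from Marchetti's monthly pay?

£10,427.92

Income Tax: taxable = £43,571.00 − 4×£1,028.00 = £39,459.00
  £4,970.08 + 30.79% × (£39,459.00 − £25,200.00) = £4,970.08 + 30.79% × £14,259.00 = £9,360.43
Workforce Levy: 2.45% × £43,571.00 = £1,067.49
Total: £9,360.43 + £1,067.49 = £10,427.92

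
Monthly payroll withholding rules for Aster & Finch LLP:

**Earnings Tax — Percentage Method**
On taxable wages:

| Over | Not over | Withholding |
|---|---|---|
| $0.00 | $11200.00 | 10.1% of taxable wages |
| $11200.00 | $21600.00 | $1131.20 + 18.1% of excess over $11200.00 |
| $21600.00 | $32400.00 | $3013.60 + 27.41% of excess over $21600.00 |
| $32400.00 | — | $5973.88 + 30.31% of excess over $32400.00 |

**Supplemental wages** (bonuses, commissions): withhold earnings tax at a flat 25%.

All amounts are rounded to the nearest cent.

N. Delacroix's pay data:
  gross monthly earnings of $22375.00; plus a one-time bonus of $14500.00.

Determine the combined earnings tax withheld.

Earnings Tax: taxable = $22375.00
  $3013.60 + 27.41% × ($22375.00 − $21600.00) = $3013.60 + 27.41% × $775.00 = $3226.03
Supplemental (25% flat on bonus): 25% × $14500.00 = $3625.00
Total earnings tax: $3226.03 + $3625.00 = $6851.03

$6851.03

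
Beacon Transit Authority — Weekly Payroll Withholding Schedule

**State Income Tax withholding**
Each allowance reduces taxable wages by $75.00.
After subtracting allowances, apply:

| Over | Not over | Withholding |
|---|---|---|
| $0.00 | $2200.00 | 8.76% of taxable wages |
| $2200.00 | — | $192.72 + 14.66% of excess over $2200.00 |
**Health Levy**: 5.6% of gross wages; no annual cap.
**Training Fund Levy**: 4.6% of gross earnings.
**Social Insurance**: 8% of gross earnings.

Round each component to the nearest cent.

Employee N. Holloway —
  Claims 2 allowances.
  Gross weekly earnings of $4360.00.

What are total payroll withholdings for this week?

$1280.91

State Income Tax: taxable = $4360.00 − 2×$75.00 = $4210.00
  $192.72 + 14.66% × ($4210.00 − $2200.00) = $192.72 + 14.66% × $2010.00 = $487.39
Health Levy: 5.6% × $4360.00 = $244.16
Training Fund Levy: 4.6% × $4360.00 = $200.56
Social Insurance: 8% × $4360.00 = $348.80
Total: $487.39 + $244.16 + $200.56 + $348.80 = $1280.91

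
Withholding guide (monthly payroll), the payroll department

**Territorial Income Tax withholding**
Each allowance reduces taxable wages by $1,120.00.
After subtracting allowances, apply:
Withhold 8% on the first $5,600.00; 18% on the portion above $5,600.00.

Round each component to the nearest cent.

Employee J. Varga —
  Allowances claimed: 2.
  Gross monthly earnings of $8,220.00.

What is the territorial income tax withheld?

Territorial Income Tax: taxable = $8,220.00 − 2×$1,120.00 = $5,980.00
  $448.00 + 18% × ($5,980.00 − $5,600.00) = $448.00 + 18% × $380.00 = $516.40

$516.40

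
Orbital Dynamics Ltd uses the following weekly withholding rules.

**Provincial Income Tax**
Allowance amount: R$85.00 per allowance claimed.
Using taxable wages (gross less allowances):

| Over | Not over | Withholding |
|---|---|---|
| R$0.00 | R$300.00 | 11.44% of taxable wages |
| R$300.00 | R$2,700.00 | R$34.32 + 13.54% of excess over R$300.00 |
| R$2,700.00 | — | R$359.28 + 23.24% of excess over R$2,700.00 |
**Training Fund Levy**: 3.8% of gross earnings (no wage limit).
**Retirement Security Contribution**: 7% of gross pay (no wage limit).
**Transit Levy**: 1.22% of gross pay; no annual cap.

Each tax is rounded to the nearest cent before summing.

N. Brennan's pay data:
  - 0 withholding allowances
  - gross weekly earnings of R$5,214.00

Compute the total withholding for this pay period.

R$1,570.25

Provincial Income Tax: taxable = R$5,214.00
  R$359.28 + 23.24% × (R$5,214.00 − R$2,700.00) = R$359.28 + 23.24% × R$2,514.00 = R$943.53
Training Fund Levy: 3.8% × R$5,214.00 = R$198.13
Retirement Security Contribution: 7% × R$5,214.00 = R$364.98
Transit Levy: 1.22% × R$5,214.00 = R$63.61
Total: R$943.53 + R$198.13 + R$364.98 + R$63.61 = R$1,570.25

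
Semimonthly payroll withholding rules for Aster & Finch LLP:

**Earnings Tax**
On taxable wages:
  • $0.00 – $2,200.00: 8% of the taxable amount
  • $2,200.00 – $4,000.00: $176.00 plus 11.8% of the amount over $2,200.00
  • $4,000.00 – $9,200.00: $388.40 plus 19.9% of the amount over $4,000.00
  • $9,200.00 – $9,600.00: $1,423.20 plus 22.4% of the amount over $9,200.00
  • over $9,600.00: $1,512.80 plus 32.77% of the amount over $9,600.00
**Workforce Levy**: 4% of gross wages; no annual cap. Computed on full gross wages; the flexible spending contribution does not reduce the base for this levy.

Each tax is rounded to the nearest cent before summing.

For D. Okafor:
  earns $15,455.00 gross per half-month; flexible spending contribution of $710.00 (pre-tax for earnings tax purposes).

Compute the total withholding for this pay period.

$3,817.02

Earnings Tax: taxable = $15,455.00 − $710.00 = $14,745.00
  $1,512.80 + 32.77% × ($14,745.00 − $9,600.00) = $1,512.80 + 32.77% × $5,145.00 = $3,198.82
Workforce Levy: 4% × $15,455.00 = $618.20
Total: $3,198.82 + $618.20 = $3,817.02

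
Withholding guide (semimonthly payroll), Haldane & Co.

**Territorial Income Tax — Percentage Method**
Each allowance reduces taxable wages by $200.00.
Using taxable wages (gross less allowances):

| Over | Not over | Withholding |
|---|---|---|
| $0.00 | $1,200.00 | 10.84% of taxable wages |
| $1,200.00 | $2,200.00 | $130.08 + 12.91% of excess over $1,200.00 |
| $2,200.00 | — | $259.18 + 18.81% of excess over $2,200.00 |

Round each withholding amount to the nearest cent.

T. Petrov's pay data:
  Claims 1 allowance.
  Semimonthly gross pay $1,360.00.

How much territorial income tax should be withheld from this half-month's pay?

$125.74

Territorial Income Tax: taxable = $1,360.00 − 1×$200.00 = $1,160.00
  10.84% × $1,160.00 = $125.74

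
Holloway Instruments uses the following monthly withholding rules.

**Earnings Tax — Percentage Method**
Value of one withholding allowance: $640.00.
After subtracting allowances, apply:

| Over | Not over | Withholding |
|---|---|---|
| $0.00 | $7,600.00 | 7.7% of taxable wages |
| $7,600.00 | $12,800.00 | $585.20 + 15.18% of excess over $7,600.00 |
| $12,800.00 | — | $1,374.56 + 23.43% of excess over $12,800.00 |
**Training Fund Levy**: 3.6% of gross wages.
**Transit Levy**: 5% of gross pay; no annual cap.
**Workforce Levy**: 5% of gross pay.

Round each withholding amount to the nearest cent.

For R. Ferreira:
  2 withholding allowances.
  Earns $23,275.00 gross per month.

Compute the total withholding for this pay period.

$6,694.35

Earnings Tax: taxable = $23,275.00 − 2×$640.00 = $21,995.00
  $1,374.56 + 23.43% × ($21,995.00 − $12,800.00) = $1,374.56 + 23.43% × $9,195.00 = $3,528.95
Training Fund Levy: 3.6% × $23,275.00 = $837.90
Transit Levy: 5% × $23,275.00 = $1,163.75
Workforce Levy: 5% × $23,275.00 = $1,163.75
Total: $3,528.95 + $837.90 + $1,163.75 + $1,163.75 = $6,694.35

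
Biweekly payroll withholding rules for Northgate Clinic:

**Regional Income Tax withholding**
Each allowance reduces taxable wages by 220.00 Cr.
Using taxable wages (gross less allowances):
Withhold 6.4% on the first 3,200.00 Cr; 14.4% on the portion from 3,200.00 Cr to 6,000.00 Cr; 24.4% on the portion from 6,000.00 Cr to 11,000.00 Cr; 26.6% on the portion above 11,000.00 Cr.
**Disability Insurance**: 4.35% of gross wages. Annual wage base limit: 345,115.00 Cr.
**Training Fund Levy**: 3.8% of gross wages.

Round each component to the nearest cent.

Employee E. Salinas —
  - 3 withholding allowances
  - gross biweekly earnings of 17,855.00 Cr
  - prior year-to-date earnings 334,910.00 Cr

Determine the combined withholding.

4,598.28 Cr

Regional Income Tax: taxable = 17,855.00 Cr − 3×220.00 Cr = 17,195.00 Cr
  1,828.00 Cr + 26.6% × (17,195.00 Cr − 11,000.00 Cr) = 1,828.00 Cr + 26.6% × 6,195.00 Cr = 3,475.87 Cr
Disability Insurance: cap 345,115.00 Cr − YTD 334,910.00 Cr = 10,205.00 Cr subject; 4.35% × 10,205.00 Cr = 443.92 Cr
Training Fund Levy: 3.8% × 17,855.00 Cr = 678.49 Cr
Total: 3,475.87 Cr + 443.92 Cr + 678.49 Cr = 4,598.28 Cr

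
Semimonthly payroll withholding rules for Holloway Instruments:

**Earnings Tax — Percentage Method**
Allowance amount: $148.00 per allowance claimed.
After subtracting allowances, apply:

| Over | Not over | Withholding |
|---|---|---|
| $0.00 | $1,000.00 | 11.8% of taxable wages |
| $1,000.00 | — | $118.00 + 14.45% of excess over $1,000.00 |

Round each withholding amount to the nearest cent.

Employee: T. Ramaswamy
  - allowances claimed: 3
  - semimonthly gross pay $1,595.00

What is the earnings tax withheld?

Earnings Tax: taxable = $1,595.00 − 3×$148.00 = $1,151.00
  $118.00 + 14.45% × ($1,151.00 − $1,000.00) = $118.00 + 14.45% × $151.00 = $139.82

$139.82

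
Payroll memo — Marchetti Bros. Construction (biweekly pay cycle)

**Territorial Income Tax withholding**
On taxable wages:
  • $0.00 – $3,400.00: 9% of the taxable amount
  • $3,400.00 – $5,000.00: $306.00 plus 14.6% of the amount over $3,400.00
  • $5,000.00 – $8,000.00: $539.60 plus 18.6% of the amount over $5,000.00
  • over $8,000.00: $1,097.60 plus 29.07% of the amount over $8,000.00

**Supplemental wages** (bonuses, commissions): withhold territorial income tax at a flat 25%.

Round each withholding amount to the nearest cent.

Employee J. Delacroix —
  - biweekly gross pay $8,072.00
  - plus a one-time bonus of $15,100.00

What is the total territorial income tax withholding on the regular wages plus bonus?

Territorial Income Tax: taxable = $8,072.00
  $1,097.60 + 29.07% × ($8,072.00 − $8,000.00) = $1,097.60 + 29.07% × $72.00 = $1,118.53
Supplemental (25% flat on bonus): 25% × $15,100.00 = $3,775.00
Total territorial income tax: $1,118.53 + $3,775.00 = $4,893.53

$4,893.53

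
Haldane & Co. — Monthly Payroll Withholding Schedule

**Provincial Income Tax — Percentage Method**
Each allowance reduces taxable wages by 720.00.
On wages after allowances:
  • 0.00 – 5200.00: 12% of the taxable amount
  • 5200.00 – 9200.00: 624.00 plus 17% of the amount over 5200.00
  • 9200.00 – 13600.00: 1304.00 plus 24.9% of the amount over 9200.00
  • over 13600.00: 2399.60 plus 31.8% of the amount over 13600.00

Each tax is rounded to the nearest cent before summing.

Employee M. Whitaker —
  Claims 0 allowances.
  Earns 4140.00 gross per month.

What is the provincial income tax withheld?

496.80

Provincial Income Tax: taxable = 4140.00
  12% × 4140.00 = 496.80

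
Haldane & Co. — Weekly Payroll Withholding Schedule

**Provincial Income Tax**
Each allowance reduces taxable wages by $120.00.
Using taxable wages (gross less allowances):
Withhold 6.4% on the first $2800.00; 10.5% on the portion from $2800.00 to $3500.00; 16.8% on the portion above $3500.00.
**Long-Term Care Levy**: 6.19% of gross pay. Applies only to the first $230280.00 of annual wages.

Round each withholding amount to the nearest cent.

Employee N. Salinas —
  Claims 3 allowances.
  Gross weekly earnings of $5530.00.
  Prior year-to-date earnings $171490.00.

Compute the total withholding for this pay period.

$875.57

Provincial Income Tax: taxable = $5530.00 − 3×$120.00 = $5170.00
  $252.70 + 16.8% × ($5170.00 − $3500.00) = $252.70 + 16.8% × $1670.00 = $533.26
Long-Term Care Levy: 6.19% × $5530.00 = $342.31
Total: $533.26 + $342.31 = $875.57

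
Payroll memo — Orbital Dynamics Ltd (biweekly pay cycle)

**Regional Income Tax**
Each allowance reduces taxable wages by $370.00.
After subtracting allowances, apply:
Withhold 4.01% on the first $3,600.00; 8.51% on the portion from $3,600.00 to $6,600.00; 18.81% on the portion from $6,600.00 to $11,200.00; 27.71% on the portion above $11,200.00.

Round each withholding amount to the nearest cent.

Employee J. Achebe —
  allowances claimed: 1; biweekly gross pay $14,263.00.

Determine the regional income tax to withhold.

Regional Income Tax: taxable = $14,263.00 − 1×$370.00 = $13,893.00
  $1,264.92 + 27.71% × ($13,893.00 − $11,200.00) = $1,264.92 + 27.71% × $2,693.00 = $2,011.15

$2,011.15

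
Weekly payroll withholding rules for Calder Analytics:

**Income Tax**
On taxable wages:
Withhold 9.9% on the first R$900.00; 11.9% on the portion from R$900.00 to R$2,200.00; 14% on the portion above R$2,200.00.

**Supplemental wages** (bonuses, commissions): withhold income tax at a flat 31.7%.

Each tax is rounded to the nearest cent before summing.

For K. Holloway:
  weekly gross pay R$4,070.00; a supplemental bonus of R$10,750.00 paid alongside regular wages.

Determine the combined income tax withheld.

R$3,913.35

Income Tax: taxable = R$4,070.00
  R$243.80 + 14% × (R$4,070.00 − R$2,200.00) = R$243.80 + 14% × R$1,870.00 = R$505.60
Supplemental (31.7% flat on bonus): 31.7% × R$10,750.00 = R$3,407.75
Total income tax: R$505.60 + R$3,407.75 = R$3,913.35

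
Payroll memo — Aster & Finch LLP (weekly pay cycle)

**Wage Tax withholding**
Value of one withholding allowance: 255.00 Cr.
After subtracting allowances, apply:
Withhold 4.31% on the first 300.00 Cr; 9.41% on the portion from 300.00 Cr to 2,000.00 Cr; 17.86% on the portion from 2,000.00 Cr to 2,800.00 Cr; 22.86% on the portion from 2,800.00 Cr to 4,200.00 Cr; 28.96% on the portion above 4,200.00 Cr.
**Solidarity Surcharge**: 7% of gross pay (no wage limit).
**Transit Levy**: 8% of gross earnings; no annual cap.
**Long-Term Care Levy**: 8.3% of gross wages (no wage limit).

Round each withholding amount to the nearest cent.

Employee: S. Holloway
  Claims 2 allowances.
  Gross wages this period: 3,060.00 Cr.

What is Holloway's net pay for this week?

2,075.89 Cr

Wage Tax: taxable = 3,060.00 Cr − 2×255.00 Cr = 2,550.00 Cr
  172.90 Cr + 17.86% × (2,550.00 Cr − 2,000.00 Cr) = 172.90 Cr + 17.86% × 550.00 Cr = 271.13 Cr
Solidarity Surcharge: 7% × 3,060.00 Cr = 214.20 Cr
Transit Levy: 8% × 3,060.00 Cr = 244.80 Cr
Long-Term Care Levy: 8.3% × 3,060.00 Cr = 253.98 Cr
Total withheld: 271.13 Cr + 214.20 Cr + 244.80 Cr + 253.98 Cr = 984.11 Cr
Net pay: 3,060.00 Cr − 984.11 Cr = 2,075.89 Cr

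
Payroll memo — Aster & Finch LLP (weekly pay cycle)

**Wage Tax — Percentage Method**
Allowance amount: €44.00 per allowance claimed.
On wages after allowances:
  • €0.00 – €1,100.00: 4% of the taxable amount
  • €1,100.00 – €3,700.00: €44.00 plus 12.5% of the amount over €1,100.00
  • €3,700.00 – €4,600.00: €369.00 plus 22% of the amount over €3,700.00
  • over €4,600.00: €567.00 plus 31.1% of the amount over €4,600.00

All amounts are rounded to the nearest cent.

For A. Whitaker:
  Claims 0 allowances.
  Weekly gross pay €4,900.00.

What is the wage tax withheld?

€660.30

Wage Tax: taxable = €4,900.00
  €567.00 + 31.1% × (€4,900.00 − €4,600.00) = €567.00 + 31.1% × €300.00 = €660.30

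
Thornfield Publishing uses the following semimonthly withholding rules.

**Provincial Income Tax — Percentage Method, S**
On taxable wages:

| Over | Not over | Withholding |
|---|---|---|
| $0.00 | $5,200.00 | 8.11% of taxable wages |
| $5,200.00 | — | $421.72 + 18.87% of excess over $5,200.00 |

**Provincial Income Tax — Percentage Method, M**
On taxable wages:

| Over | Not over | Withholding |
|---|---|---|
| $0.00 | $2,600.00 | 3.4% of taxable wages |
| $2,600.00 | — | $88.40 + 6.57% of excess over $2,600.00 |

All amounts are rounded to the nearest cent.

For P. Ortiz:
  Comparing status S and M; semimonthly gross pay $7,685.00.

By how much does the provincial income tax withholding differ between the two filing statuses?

$468.16

Provincial Income Tax (S): taxable = $7,685.00
  $421.72 + 18.87% × ($7,685.00 − $5,200.00) = $421.72 + 18.87% × $2,485.00 = $890.64
Provincial Income Tax (M): taxable = $7,685.00
  $88.40 + 6.57% × ($7,685.00 − $2,600.00) = $88.40 + 6.57% × $5,085.00 = $422.48
Difference: |$890.64 − $422.48| = $468.16 (higher under S)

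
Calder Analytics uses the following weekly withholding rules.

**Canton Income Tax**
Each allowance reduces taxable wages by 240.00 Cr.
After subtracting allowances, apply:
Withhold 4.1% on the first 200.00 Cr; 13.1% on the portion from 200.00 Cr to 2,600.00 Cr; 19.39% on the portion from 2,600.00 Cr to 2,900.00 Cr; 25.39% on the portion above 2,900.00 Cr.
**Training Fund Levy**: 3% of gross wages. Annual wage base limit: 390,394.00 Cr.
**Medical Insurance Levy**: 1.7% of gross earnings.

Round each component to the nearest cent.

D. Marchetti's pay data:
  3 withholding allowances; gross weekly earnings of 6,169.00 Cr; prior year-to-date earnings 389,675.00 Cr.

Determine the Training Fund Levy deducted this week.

Training Fund Levy: cap 390,394.00 Cr − YTD 389,675.00 Cr = 719.00 Cr subject; 3% × 719.00 Cr = 21.57 Cr

21.57 Cr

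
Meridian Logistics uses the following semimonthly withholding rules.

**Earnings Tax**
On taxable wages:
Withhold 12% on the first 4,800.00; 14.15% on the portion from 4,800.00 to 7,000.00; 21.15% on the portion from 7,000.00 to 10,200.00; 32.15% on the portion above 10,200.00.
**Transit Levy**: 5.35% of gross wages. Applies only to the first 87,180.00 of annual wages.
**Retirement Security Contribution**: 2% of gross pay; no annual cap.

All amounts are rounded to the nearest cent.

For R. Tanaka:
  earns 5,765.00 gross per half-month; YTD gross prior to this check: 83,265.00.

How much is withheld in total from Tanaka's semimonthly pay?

Earnings Tax: taxable = 5,765.00
  576.00 + 14.15% × (5,765.00 − 4,800.00) = 576.00 + 14.15% × 965.00 = 712.55
Transit Levy: cap 87,180.00 − YTD 83,265.00 = 3,915.00 subject; 5.35% × 3,915.00 = 209.45
Retirement Security Contribution: 2% × 5,765.00 = 115.30
Total: 712.55 + 209.45 + 115.30 = 1,037.30

1,037.30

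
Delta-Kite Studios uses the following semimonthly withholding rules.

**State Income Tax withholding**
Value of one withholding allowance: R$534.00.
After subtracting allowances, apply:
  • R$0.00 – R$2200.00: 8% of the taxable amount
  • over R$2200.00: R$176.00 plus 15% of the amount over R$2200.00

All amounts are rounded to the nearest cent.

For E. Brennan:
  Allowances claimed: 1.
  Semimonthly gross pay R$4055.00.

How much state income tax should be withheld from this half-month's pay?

State Income Tax: taxable = R$4055.00 − 1×R$534.00 = R$3521.00
  R$176.00 + 15% × (R$3521.00 − R$2200.00) = R$176.00 + 15% × R$1321.00 = R$374.15

R$374.15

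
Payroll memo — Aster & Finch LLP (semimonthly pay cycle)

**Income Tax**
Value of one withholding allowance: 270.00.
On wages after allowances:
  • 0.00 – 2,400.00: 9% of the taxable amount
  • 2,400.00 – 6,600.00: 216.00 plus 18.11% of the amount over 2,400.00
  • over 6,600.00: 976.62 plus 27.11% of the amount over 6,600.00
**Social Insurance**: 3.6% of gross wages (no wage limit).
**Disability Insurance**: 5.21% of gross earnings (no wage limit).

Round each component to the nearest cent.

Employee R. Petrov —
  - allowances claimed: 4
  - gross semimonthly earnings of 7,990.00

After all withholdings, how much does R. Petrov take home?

6,225.42

Income Tax: taxable = 7,990.00 − 4×270.00 = 6,910.00
  976.62 + 27.11% × (6,910.00 − 6,600.00) = 976.62 + 27.11% × 310.00 = 1,060.66
Social Insurance: 3.6% × 7,990.00 = 287.64
Disability Insurance: 5.21% × 7,990.00 = 416.28
Total withheld: 1,060.66 + 287.64 + 416.28 = 1,764.58
Net pay: 7,990.00 − 1,764.58 = 6,225.42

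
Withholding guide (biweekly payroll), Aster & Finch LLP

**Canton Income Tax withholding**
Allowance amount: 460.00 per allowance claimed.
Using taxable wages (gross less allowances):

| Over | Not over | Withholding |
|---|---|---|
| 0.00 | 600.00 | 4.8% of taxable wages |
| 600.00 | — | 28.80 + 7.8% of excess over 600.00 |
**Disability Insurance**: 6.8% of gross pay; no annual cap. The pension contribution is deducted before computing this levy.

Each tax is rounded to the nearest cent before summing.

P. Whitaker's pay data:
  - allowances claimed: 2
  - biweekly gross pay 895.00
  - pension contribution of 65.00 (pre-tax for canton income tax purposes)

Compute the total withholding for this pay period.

56.44

Canton Income Tax: taxable = 895.00 − 65.00 − 2×460.00 = -90.00
  Taxable ≤ 0 → 0.00
Disability Insurance: 6.8% × 830.00 = 56.44
Total: 0.00 + 56.44 = 56.44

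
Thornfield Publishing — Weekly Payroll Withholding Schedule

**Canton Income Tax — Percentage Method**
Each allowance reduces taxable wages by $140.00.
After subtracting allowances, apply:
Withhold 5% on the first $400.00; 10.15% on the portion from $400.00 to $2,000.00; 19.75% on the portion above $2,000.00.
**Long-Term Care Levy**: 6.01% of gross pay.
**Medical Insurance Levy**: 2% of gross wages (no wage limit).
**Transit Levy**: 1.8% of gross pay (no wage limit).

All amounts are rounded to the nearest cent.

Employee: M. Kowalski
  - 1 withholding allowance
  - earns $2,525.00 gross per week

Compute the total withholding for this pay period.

$506.14

Canton Income Tax: taxable = $2,525.00 − 1×$140.00 = $2,385.00
  $182.40 + 19.75% × ($2,385.00 − $2,000.00) = $182.40 + 19.75% × $385.00 = $258.44
Long-Term Care Levy: 6.01% × $2,525.00 = $151.75
Medical Insurance Levy: 2% × $2,525.00 = $50.50
Transit Levy: 1.8% × $2,525.00 = $45.45
Total: $258.44 + $151.75 + $50.50 + $45.45 = $506.14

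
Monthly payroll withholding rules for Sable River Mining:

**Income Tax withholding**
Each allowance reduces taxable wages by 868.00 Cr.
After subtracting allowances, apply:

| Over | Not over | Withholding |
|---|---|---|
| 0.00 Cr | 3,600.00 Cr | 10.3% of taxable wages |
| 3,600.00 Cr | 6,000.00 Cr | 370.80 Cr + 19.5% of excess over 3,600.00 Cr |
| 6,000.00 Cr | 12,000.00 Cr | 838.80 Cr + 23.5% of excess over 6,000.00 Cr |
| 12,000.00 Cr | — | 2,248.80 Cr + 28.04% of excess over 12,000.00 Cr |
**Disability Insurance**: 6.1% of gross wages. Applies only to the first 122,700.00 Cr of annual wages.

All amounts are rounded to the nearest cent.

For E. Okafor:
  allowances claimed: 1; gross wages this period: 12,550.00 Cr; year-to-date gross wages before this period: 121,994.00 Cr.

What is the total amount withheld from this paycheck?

2,217.14 Cr

Income Tax: taxable = 12,550.00 Cr − 1×868.00 Cr = 11,682.00 Cr
  838.80 Cr + 23.5% × (11,682.00 Cr − 6,000.00 Cr) = 838.80 Cr + 23.5% × 5,682.00 Cr = 2,174.07 Cr
Disability Insurance: cap 122,700.00 Cr − YTD 121,994.00 Cr = 706.00 Cr subject; 6.1% × 706.00 Cr = 43.07 Cr
Total: 2,174.07 Cr + 43.07 Cr = 2,217.14 Cr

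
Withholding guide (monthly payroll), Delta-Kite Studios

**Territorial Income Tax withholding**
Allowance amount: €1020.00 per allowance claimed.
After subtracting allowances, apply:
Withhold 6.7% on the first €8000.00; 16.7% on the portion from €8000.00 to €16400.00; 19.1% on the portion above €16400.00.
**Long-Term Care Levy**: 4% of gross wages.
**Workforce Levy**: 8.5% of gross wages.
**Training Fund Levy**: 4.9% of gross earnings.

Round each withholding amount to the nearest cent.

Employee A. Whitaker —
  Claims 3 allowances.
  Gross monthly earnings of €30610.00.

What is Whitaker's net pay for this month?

Territorial Income Tax: taxable = €30610.00 − 3×€1020.00 = €27550.00
  €1938.80 + 19.1% × (€27550.00 − €16400.00) = €1938.80 + 19.1% × €11150.00 = €4068.45
Long-Term Care Levy: 4% × €30610.00 = €1224.40
Workforce Levy: 8.5% × €30610.00 = €2601.85
Training Fund Levy: 4.9% × €30610.00 = €1499.89
Total withheld: €4068.45 + €1224.40 + €2601.85 + €1499.89 = €9394.59
Net pay: €30610.00 − €9394.59 = €21215.41

€21215.41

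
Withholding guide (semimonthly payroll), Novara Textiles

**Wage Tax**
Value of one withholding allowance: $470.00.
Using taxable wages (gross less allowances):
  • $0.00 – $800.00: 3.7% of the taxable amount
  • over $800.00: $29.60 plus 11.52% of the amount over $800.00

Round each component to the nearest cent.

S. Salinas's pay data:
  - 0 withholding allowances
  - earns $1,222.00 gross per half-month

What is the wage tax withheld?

$78.21

Wage Tax: taxable = $1,222.00
  $29.60 + 11.52% × ($1,222.00 − $800.00) = $29.60 + 11.52% × $422.00 = $78.21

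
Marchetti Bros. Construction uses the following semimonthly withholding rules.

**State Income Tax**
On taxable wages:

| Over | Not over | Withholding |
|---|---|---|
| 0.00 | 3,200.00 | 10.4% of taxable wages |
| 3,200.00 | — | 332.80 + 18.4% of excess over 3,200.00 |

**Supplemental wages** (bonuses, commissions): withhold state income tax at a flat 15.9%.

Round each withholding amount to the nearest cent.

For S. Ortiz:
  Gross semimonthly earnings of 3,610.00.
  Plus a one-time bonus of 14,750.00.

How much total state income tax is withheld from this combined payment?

State Income Tax: taxable = 3,610.00
  332.80 + 18.4% × (3,610.00 − 3,200.00) = 332.80 + 18.4% × 410.00 = 408.24
Supplemental (15.9% flat on bonus): 15.9% × 14,750.00 = 2,345.25
Total state income tax: 408.24 + 2,345.25 = 2,753.49

2,753.49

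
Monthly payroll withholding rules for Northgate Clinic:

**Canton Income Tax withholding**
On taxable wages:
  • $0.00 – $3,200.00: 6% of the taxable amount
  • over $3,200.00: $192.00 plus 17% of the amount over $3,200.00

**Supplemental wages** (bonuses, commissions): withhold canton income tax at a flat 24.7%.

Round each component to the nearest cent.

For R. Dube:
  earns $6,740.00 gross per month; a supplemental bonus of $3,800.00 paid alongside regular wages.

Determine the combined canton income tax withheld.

Canton Income Tax: taxable = $6,740.00
  $192.00 + 17% × ($6,740.00 − $3,200.00) = $192.00 + 17% × $3,540.00 = $793.80
Supplemental (24.7% flat on bonus): 24.7% × $3,800.00 = $938.60
Total canton income tax: $793.80 + $938.60 = $1,732.40

$1,732.40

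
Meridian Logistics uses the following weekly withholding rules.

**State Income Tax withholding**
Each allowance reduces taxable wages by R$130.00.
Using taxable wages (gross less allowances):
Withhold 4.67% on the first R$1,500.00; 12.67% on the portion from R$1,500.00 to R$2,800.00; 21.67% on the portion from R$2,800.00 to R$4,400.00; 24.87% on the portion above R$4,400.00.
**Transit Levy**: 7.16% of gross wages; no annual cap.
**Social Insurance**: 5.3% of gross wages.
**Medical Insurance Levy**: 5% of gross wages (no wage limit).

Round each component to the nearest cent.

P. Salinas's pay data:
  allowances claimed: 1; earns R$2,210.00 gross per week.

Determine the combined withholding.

R$529.41

State Income Tax: taxable = R$2,210.00 − 1×R$130.00 = R$2,080.00
  R$70.05 + 12.67% × (R$2,080.00 − R$1,500.00) = R$70.05 + 12.67% × R$580.00 = R$143.54
Transit Levy: 7.16% × R$2,210.00 = R$158.24
Social Insurance: 5.3% × R$2,210.00 = R$117.13
Medical Insurance Levy: 5% × R$2,210.00 = R$110.50
Total: R$143.54 + R$158.24 + R$117.13 + R$110.50 = R$529.41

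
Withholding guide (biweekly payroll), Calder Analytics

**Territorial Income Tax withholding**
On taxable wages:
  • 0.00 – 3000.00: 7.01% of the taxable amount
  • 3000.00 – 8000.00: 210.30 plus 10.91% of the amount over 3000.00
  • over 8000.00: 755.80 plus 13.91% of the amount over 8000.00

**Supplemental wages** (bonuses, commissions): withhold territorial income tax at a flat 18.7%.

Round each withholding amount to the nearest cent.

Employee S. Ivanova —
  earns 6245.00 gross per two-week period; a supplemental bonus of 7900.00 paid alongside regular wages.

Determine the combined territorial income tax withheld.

Territorial Income Tax: taxable = 6245.00
  210.30 + 10.91% × (6245.00 − 3000.00) = 210.30 + 10.91% × 3245.00 = 564.33
Supplemental (18.7% flat on bonus): 18.7% × 7900.00 = 1477.30
Total territorial income tax: 564.33 + 1477.30 = 2041.63

2041.63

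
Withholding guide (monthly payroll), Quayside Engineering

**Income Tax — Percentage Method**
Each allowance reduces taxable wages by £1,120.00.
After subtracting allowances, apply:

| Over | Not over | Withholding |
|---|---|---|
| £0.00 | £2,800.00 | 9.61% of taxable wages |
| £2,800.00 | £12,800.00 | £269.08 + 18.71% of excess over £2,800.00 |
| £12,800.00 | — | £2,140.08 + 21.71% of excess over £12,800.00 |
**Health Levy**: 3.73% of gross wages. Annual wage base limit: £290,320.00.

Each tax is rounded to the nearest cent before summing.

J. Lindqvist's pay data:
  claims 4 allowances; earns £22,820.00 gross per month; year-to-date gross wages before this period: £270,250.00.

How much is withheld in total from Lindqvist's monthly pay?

Income Tax: taxable = £22,820.00 − 4×£1,120.00 = £18,340.00
  £2,140.08 + 21.71% × (£18,340.00 − £12,800.00) = £2,140.08 + 21.71% × £5,540.00 = £3,342.81
Health Levy: cap £290,320.00 − YTD £270,250.00 = £20,070.00 subject; 3.73% × £20,070.00 = £748.61
Total: £3,342.81 + £748.61 = £4,091.42

£4,091.42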